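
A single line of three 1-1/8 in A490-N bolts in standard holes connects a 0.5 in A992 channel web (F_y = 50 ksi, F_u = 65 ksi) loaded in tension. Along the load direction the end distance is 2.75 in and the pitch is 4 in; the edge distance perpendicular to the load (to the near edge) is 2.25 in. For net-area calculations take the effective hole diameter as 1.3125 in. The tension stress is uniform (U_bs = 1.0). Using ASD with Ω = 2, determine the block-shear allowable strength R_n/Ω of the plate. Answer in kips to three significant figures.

Shear plane L_v = 2.75 + 2·4 = 10.75 in; A_gv = 10.75 × 0.5 = 5.375 in².
A_nv = (10.75 − 2.5·1.3125) × 0.5 = 3.734 in².
A_nt = (2.25 − 0.5·1.3125) × 0.5 = 0.7969 in².
0.6 F_u A_nv = 145.6 kips; 0.6 F_y A_gv = 161.2 kips → shear rupture governs the shear term.
R_n = 145.6 + 1.0 × 65 × 0.7969 = 197.4 kips.
Allowable strength R_n/Ω = 197.4 / 2 = 98.7 kips.

98.7 kips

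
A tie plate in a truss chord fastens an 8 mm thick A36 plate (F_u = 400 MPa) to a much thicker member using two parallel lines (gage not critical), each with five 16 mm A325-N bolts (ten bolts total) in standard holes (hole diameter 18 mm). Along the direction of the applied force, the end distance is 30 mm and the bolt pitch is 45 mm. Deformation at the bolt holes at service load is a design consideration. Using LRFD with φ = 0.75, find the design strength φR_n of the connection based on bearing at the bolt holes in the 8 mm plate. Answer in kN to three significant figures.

743 kN

Per bolt r_n = 1.2 l_c t F_u ≤ 2.4 d t F_u; upper limit = 2.4 × 16 × 8 × 400 / 1000 = 122.9 kN.
Edge bolt: l_c = 30 − 18/2 = 21 mm → 1.2 × 21 × 8 × 400 / 1000 = 80.64 → r_n = 80.64 kN.
Interior bolts: l_c = 45 − 18 = 27 mm → 1.2 × 27 × 8 × 400 / 1000 = 103.7 → r_n = 103.7 kN.
R_n = 2 × 80.64 + 8 × 103.7 = 990.7 kN.
Design strength φR_n = 0.75 × 990.7 = 743 kN.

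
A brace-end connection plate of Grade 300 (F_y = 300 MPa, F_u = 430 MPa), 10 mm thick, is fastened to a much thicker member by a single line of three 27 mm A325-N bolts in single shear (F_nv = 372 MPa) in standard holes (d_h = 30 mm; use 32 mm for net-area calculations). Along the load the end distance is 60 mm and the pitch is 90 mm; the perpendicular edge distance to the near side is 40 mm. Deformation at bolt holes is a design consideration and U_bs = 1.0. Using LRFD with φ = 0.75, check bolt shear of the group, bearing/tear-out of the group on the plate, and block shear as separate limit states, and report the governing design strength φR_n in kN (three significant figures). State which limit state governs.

Bolt shear: A_b = π·27²/4 = 572.6 mm²; R_n = 372 × 572.6 × 3 × 1 / 1000 = 639 kN → 0.75 × 639 = 479 kN.
Bearing: edge l_c = 45, r_n = 232.2 kN; interior l_c = 60, r_n = 278.6 kN; R_n = 232.2 + 2·278.6 = 789.5 kN → 592 kN.
Block shear: A_gv = 2400, A_nv = 1600, A_nt = 240 mm²; R_n = min(0.6F_uA_nv, 0.6F_yA_gv) + U_bs·F_u·A_nt = 516 kN → 387 kN.
Block shear governs: 387 kN.

387 kN (block shear governs)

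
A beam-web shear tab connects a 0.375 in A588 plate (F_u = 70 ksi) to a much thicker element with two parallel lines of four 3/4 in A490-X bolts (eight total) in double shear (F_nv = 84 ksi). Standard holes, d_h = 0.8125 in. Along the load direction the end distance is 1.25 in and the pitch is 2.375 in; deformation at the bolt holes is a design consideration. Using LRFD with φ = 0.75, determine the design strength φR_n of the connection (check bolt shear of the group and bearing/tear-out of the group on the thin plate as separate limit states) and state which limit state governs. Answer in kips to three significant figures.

252 kips (bearing governs)

Bolt shear: A_b = π·0.75²/4 = 0.4418 in²; R_n = 84 × 0.4418 × 8 × 2 = 593.8 kips → 0.75 × 593.8 = 445 kips.
Bearing (1.2 l_c t F_u ≤ 2.4 d t F_u): upper limit = 2.4·0.75·0.375·70 = 47.25 kips.
  Edge l_c = 1.25 − 0.8125/2 = 0.8438 → r_n = 26.58 kips; interior l_c = 2.375 − 0.8125 = 1.562 → r_n = 47.25 kips.
  R_n,bearing = 2·26.58 + 6·47.25 = 336.7 kips → 0.75 × 336.7 = 252 kips.
Bearing governs: 252 kips.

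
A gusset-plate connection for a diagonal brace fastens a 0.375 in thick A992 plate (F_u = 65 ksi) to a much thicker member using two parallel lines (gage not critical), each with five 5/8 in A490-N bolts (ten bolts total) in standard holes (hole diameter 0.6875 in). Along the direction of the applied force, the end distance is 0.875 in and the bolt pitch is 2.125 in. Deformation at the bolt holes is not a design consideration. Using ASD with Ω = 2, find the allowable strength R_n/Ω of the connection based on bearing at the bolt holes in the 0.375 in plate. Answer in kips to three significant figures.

202 kips

Per bolt r_n = 1.5 l_c t F_u ≤ 3.0 d t F_u; upper limit = 3.0 × 0.625 × 0.375 × 65 = 45.7 kips.
Edge bolt: l_c = 0.875 − 0.6875/2 = 0.5312 in → 1.5 × 0.5312 × 0.375 × 65 = 19.42 → r_n = 19.42 kips.
Interior bolts: l_c = 2.125 − 0.6875 = 1.438 in → 1.5 × 1.438 × 0.375 × 65 = 52.56 → r_n = 45.7 kips.
R_n = 2 × 19.42 + 8 × 45.7 = 404.5 kips.
Allowable strength R_n/Ω = 404.5 / 2 = 202 kips.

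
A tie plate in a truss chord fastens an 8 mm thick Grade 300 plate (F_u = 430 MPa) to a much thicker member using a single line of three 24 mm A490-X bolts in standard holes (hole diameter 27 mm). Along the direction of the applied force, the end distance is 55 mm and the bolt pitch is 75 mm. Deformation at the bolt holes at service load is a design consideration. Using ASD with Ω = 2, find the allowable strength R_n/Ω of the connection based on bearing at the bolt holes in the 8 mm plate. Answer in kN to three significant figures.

Per bolt r_n = 1.2 l_c t F_u ≤ 2.4 d t F_u; upper limit = 2.4 × 24 × 8 × 430 / 1000 = 198.1 kN.
Edge bolt: l_c = 55 − 27/2 = 41.5 mm → 1.2 × 41.5 × 8 × 430 / 1000 = 171.3 → r_n = 171.3 kN.
Interior bolts: l_c = 75 − 27 = 48 mm → 1.2 × 48 × 8 × 430 / 1000 = 198.1 → r_n = 198.1 kN.
R_n = 1 × 171.3 + 2 × 198.1 = 567.6 kN.
Allowable strength R_n/Ω = 567.6 / 2 = 284 kN.

284 kN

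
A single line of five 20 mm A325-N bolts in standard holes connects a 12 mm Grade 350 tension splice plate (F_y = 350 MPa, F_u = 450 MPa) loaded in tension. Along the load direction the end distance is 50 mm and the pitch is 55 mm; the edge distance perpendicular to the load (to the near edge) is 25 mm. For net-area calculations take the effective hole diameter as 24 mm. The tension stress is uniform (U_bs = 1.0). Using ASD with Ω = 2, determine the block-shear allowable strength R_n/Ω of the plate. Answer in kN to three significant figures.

298 kN

Shear plane L_v = 50 + 4·55 = 270 mm; A_gv = 270 × 12 = 3240 mm².
A_nv = (270 − 4.5·24) × 12 = 1944 mm².
A_nt = (25 − 0.5·24) × 12 = 156 mm².
0.6 F_u A_nv = 524.9 kN; 0.6 F_y A_gv = 680.4 kN → shear rupture governs the shear term.
R_n = 524.9 + 1.0 × 450 × 156 / 1000 = 595.1 kN.
Allowable strength R_n/Ω = 595.1 / 2 = 298 kN.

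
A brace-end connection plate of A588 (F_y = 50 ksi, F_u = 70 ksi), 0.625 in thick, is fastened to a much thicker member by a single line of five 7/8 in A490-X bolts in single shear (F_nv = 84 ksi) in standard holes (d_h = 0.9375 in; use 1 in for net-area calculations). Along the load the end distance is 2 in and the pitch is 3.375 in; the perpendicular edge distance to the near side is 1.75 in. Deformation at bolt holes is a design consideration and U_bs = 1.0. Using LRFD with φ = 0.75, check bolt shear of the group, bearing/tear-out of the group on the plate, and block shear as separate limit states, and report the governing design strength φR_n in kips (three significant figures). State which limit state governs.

Bolt shear: A_b = π·0.875²/4 = 0.6013 in²; R_n = 84 × 0.6013 × 5 × 1 = 252.6 kips → 0.75 × 252.6 = 189 kips.
Bearing: edge l_c = 1.531, r_n = 80.39 kips; interior l_c = 2.438, r_n = 91.88 kips; R_n = 80.39 + 4·91.88 = 447.9 kips → 336 kips.
Block shear: A_gv = 9.688, A_nv = 6.875, A_nt = 0.7812 in²; R_n = min(0.6F_uA_nv, 0.6F_yA_gv) + U_bs·F_u·A_nt = 343.4 kips → 258 kips.
Bolt shear governs: 189 kips.

189 kips (bolt shear governs)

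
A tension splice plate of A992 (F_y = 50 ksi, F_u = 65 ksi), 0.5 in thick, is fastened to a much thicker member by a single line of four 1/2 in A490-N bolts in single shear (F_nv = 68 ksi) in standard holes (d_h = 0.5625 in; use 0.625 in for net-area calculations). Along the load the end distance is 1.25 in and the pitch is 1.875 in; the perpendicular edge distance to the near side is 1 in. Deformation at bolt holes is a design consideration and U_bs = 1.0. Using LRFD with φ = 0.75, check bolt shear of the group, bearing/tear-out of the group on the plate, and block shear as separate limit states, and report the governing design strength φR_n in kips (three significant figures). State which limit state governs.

40.1 kips (bolt shear governs)

Bolt shear: A_b = π·0.5²/4 = 0.1963 in²; R_n = 68 × 0.1963 × 4 × 1 = 53.41 kips → 0.75 × 53.41 = 40.1 kips.
Bearing: edge l_c = 0.9688, r_n = 37.78 kips; interior l_c = 1.312, r_n = 39 kips; R_n = 37.78 + 3·39 = 154.8 kips → 116 kips.
Block shear: A_gv = 3.438, A_nv = 2.344, A_nt = 0.3438 in²; R_n = min(0.6F_uA_nv, 0.6F_yA_gv) + U_bs·F_u·A_nt = 113.8 kips → 85.3 kips.
Bolt shear governs: 40.1 kips.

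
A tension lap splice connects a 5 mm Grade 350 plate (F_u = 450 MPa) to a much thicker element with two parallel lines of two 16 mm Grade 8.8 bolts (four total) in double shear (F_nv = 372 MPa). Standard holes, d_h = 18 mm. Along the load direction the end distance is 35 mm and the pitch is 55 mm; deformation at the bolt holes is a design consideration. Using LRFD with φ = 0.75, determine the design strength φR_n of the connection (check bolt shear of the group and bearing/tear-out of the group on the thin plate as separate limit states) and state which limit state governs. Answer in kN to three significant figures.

Bolt shear: A_b = π·16²/4 = 201.1 mm²; R_n = 372 × 201.1 × 4 × 2 / 1000 = 598.4 kN → 0.75 × 598.4 = 449 kN.
Bearing (1.2 l_c t F_u ≤ 2.4 d t F_u): upper limit = 2.4·16·5·450 / 1000 = 86.4 kN.
  Edge l_c = 35 − 18/2 = 26 → r_n = 70.2 kN; interior l_c = 55 − 18 = 37 → r_n = 86.4 kN.
  R_n,bearing = 2·70.2 + 2·86.4 = 313.2 kN → 0.75 × 313.2 = 235 kN.
Bearing governs: 235 kN.

235 kN (bearing governs)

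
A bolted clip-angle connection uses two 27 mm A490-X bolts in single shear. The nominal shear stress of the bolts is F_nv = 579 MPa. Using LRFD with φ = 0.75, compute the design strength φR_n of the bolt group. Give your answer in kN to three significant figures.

A_b = π × 27² / 4 = 572.6 mm².
R_n = F_nv · A_b · n · n_s = 579 × 572.6 × 2 × 1 / 1000 = 663 kN.
Design strength φR_n = 0.75 × 663 = 497 kN.

497 kN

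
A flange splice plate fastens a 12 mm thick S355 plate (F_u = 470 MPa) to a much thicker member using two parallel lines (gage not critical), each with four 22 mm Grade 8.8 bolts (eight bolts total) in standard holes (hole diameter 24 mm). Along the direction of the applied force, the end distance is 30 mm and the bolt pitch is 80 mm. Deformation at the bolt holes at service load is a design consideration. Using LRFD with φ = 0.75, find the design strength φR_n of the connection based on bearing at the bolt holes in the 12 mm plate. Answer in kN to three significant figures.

Per bolt r_n = 1.2 l_c t F_u ≤ 2.4 d t F_u; upper limit = 2.4 × 22 × 12 × 470 / 1000 = 297.8 kN.
Edge bolt: l_c = 30 − 24/2 = 18 mm → 1.2 × 18 × 12 × 470 / 1000 = 121.8 → r_n = 121.8 kN.
Interior bolts: l_c = 80 − 24 = 56 mm → 1.2 × 56 × 12 × 470 / 1000 = 379 → r_n = 297.8 kN.
R_n = 2 × 121.8 + 6 × 297.8 = 2030 kN.
Design strength φR_n = 0.75 × 2030 = 1520 kN.

1520 kN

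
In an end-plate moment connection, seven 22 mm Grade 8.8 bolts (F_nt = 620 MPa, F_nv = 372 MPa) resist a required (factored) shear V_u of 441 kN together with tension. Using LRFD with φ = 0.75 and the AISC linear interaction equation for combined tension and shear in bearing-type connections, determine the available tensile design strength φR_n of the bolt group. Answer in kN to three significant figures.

874 kN

A_b = π·22²/4 = 380.1 mm²; f_rv = 441 × 1000 / (7 × 380.1) = 165.7 MPa.
F'_nt = 1.3 F_nt − (F_nt / φF_nv) f_rv = 1.3·620 − (620/(0.75·372))·165.7 = 437.7 MPa, capped at F_nt → F'_nt = 437.7 MPa.
R_n = F'_nt · A_b · n = 437.7 × 380.1 × 7 / 1000 = 1165 kN.
Design strength φR_n = 0.75 × 1165 = 874 kN.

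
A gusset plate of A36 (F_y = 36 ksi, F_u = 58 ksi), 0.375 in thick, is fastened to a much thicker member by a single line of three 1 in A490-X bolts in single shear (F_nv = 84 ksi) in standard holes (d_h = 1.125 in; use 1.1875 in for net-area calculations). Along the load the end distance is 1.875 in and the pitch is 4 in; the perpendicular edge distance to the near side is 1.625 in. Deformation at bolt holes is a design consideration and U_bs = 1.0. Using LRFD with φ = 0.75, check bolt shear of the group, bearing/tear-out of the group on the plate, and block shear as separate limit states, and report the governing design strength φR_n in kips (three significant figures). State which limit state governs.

Bolt shear: A_b = π·1²/4 = 0.7854 in²; R_n = 84 × 0.7854 × 3 × 1 = 197.9 kips → 0.75 × 197.9 = 148 kips.
Bearing: edge l_c = 1.312, r_n = 34.26 kips; interior l_c = 2.875, r_n = 52.2 kips; R_n = 34.26 + 2·52.2 = 138.7 kips → 104 kips.
Block shear: A_gv = 3.703, A_nv = 2.59, A_nt = 0.3867 in²; R_n = min(0.6F_uA_nv, 0.6F_yA_gv) + U_bs·F_u·A_nt = 102.4 kips → 76.8 kips.
Block shear governs: 76.8 kips.

76.8 kips (block shear governs)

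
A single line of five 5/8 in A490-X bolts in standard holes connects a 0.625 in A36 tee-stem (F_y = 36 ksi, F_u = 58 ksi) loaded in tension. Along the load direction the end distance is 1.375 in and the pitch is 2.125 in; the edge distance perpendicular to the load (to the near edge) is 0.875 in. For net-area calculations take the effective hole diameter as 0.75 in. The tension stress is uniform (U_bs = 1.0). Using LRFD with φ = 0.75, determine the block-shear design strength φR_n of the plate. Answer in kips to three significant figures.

Shear plane L_v = 1.375 + 4·2.125 = 9.875 in; A_gv = 9.875 × 0.625 = 6.172 in².
A_nv = (9.875 − 4.5·0.75) × 0.625 = 4.062 in².
A_nt = (0.875 − 0.5·0.75) × 0.625 = 0.3125 in².
0.6 F_u A_nv = 141.4 kips; 0.6 F_y A_gv = 133.3 kips → shear yielding governs the shear term.
R_n = 133.3 + 1.0 × 58 × 0.3125 = 151.4 kips.
Design strength φR_n = 0.75 × 151.4 = 114 kips.

114 kips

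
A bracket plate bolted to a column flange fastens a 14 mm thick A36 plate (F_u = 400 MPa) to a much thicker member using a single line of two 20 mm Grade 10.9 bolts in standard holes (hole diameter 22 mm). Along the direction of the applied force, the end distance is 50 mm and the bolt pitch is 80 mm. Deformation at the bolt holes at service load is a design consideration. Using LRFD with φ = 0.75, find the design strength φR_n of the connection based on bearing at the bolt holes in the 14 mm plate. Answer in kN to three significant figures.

Per bolt r_n = 1.2 l_c t F_u ≤ 2.4 d t F_u; upper limit = 2.4 × 20 × 14 × 400 / 1000 = 268.8 kN.
Edge bolt: l_c = 50 − 22/2 = 39 mm → 1.2 × 39 × 14 × 400 / 1000 = 262.1 → r_n = 262.1 kN.
Interior bolts: l_c = 80 − 22 = 58 mm → 1.2 × 58 × 14 × 400 / 1000 = 389.8 → r_n = 268.8 kN.
R_n = 1 × 262.1 + 1 × 268.8 = 530.9 kN.
Design strength φR_n = 0.75 × 530.9 = 398 kN.

398 kN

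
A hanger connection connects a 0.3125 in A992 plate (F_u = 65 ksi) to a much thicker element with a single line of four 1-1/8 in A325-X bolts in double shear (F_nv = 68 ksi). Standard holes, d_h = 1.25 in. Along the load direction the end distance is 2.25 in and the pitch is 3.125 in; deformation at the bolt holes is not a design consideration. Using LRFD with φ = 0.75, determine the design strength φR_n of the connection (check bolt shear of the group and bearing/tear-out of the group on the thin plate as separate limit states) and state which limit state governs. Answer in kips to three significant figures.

166 kips (bearing governs)

Bolt shear: A_b = π·1.125²/4 = 0.994 in²; R_n = 68 × 0.994 × 4 × 2 = 540.7 kips → 0.75 × 540.7 = 406 kips.
Bearing (1.5 l_c t F_u ≤ 3.0 d t F_u): upper limit = 3.0·1.125·0.3125·65 = 68.55 kips.
  Edge l_c = 2.25 − 1.25/2 = 1.625 → r_n = 49.51 kips; interior l_c = 3.125 − 1.25 = 1.875 → r_n = 57.13 kips.
  R_n,bearing = 1·49.51 + 3·57.13 = 220.9 kips → 0.75 × 220.9 = 166 kips.
Bearing governs: 166 kips.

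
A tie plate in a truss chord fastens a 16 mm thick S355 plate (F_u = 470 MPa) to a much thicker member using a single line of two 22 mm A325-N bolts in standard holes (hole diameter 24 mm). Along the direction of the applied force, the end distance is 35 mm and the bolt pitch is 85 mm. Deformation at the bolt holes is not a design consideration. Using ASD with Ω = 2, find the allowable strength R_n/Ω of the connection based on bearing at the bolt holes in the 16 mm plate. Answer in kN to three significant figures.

Per bolt r_n = 1.5 l_c t F_u ≤ 3.0 d t F_u; upper limit = 3.0 × 22 × 16 × 470 / 1000 = 496.3 kN.
Edge bolt: l_c = 35 − 24/2 = 23 mm → 1.5 × 23 × 16 × 470 / 1000 = 259.4 → r_n = 259.4 kN.
Interior bolts: l_c = 85 − 24 = 61 mm → 1.5 × 61 × 16 × 470 / 1000 = 688.1 → r_n = 496.3 kN.
R_n = 1 × 259.4 + 1 × 496.3 = 755.8 kN.
Allowable strength R_n/Ω = 755.8 / 2 = 378 kN.

378 kN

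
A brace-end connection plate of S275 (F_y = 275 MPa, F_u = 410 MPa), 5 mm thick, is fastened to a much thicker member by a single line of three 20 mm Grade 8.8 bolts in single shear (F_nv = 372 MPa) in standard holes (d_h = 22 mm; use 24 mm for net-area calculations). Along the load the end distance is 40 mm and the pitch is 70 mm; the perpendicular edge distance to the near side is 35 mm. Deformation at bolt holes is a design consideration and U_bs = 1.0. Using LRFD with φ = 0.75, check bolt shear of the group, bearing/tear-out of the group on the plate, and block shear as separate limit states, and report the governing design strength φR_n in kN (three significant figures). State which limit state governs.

Bolt shear: A_b = π·20²/4 = 314.2 mm²; R_n = 372 × 314.2 × 3 × 1 / 1000 = 350.6 kN → 0.75 × 350.6 = 263 kN.
Bearing: edge l_c = 29, r_n = 71.34 kN; interior l_c = 48, r_n = 98.4 kN; R_n = 71.34 + 2·98.4 = 268.1 kN → 201 kN.
Block shear: A_gv = 900, A_nv = 600, A_nt = 115 mm²; R_n = min(0.6F_uA_nv, 0.6F_yA_gv) + U_bs·F_u·A_nt = 194.8 kN → 146 kN.
Block shear governs: 146 kN.

146 kN (block shear governs)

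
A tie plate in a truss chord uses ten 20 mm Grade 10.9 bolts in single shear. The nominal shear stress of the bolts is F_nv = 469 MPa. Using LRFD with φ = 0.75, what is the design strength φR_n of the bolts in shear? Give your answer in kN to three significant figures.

1110 kN

A_b = π × 20² / 4 = 314.2 mm².
R_n = F_nv · A_b · n · n_s = 469 × 314.2 × 10 × 1 / 1000 = 1473 kN.
Design strength φR_n = 0.75 × 1473 = 1110 kN.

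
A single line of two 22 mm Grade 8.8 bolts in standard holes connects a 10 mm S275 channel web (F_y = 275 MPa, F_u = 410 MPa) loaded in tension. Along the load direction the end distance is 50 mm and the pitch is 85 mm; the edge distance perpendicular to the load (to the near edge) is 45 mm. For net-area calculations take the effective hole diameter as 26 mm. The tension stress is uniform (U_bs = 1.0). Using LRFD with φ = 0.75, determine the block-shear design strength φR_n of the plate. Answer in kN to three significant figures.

Shear plane L_v = 50 + 1·85 = 135 mm; A_gv = 135 × 10 = 1350 mm².
A_nv = (135 − 1.5·26) × 10 = 960 mm².
A_nt = (45 − 0.5·26) × 10 = 320 mm².
0.6 F_u A_nv = 236.2 kN; 0.6 F_y A_gv = 222.8 kN → shear yielding governs the shear term.
R_n = 222.8 + 1.0 × 410 × 320 / 1000 = 353.9 kN.
Design strength φR_n = 0.75 × 353.9 = 265 kN.

265 kN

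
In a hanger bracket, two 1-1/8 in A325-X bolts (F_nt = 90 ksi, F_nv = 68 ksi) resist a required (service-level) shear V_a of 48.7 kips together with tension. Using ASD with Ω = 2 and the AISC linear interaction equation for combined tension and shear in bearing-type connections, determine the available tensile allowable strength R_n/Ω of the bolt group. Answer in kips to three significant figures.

51.8 kips

A_b = π·1.125²/4 = 0.994 in²; f_rv = 48.7 / (2 × 0.994) = 24.5 ksi.
F'_nt = 1.3 F_nt − (Ω F_nt / F_nv) f_rv = 1.3·90 − (2·90/68)·24.5 = 52.16 ksi, capped at F_nt → F'_nt = 52.16 ksi.
R_n = F'_nt · A_b · n = 52.16 × 0.994 × 2 = 103.7 kips.
Allowable strength R_n/Ω = 103.7 / 2 = 51.8 kips.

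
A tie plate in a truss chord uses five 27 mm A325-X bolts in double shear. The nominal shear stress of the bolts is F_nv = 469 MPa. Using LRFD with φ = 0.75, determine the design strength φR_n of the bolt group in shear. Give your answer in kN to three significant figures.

2010 kN

A_b = π × 27² / 4 = 572.6 mm².
R_n = F_nv · A_b · n · n_s = 469 × 572.6 × 5 × 2 / 1000 = 2685 kN.
Design strength φR_n = 0.75 × 2685 = 2010 kN.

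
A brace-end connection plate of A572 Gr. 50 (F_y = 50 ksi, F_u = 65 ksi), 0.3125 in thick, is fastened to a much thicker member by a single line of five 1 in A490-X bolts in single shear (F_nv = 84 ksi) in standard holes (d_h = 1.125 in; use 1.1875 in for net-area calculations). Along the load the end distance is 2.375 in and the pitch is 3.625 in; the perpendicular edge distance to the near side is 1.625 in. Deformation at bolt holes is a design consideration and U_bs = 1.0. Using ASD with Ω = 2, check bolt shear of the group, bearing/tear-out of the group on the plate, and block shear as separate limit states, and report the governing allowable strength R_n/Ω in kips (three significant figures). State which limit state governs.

80.7 kips (block shear governs)

Bolt shear: A_b = π·1²/4 = 0.7854 in²; R_n = 84 × 0.7854 × 5 × 1 = 329.9 kips → 329.9 / 2 = 165 kips.
Bearing: edge l_c = 1.812, r_n = 44.18 kips; interior l_c = 2.5, r_n = 48.75 kips; R_n = 44.18 + 4·48.75 = 239.2 kips → 120 kips.
Block shear: A_gv = 5.273, A_nv = 3.604, A_nt = 0.3223 in²; R_n = min(0.6F_uA_nv, 0.6F_yA_gv) + U_bs·F_u·A_nt = 161.5 kips → 80.7 kips.
Block shear governs: 80.7 kips.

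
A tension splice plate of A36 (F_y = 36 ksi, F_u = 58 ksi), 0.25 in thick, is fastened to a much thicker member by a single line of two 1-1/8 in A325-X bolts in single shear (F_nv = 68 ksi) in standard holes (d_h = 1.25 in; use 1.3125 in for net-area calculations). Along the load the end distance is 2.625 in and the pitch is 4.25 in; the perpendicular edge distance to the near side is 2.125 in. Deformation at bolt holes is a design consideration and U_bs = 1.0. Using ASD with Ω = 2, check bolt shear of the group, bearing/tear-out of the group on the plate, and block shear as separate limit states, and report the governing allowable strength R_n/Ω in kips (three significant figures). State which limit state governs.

Bolt shear: A_b = π·1.125²/4 = 0.994 in²; R_n = 68 × 0.994 × 2 × 1 = 135.2 kips → 135.2 / 2 = 67.6 kips.
Bearing: edge l_c = 2, r_n = 34.8 kips; interior l_c = 3, r_n = 39.15 kips; R_n = 34.8 + 1·39.15 = 73.95 kips → 37 kips.
Block shear: A_gv = 1.719, A_nv = 1.227, A_nt = 0.3672 in²; R_n = min(0.6F_uA_nv, 0.6F_yA_gv) + U_bs·F_u·A_nt = 58.42 kips → 29.2 kips.
Block shear governs: 29.2 kips.

29.2 kips (block shear governs)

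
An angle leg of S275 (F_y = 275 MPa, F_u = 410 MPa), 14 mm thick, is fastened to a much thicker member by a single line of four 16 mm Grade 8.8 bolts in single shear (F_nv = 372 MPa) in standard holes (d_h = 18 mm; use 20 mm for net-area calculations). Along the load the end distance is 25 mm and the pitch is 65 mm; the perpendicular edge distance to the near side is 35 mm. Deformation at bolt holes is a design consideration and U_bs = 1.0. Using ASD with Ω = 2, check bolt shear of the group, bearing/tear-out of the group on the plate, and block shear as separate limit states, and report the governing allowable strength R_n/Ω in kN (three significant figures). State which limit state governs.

Bolt shear: A_b = π·16²/4 = 201.1 mm²; R_n = 372 × 201.1 × 4 × 1 / 1000 = 299.2 kN → 299.2 / 2 = 150 kN.
Bearing: edge l_c = 16, r_n = 110.2 kN; interior l_c = 47, r_n = 220.4 kN; R_n = 110.2 + 3·220.4 = 771.5 kN → 386 kN.
Block shear: A_gv = 3080, A_nv = 2100, A_nt = 350 mm²; R_n = min(0.6F_uA_nv, 0.6F_yA_gv) + U_bs·F_u·A_nt = 651.7 kN → 326 kN.
Bolt shear governs: 150 kN.

150 kN (bolt shear governs)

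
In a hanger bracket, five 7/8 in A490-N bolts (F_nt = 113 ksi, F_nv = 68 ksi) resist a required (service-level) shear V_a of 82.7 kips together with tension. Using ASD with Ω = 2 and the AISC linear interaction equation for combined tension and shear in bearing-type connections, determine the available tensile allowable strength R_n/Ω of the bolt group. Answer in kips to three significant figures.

A_b = π·0.875²/4 = 0.6013 in²; f_rv = 82.7 / (5 × 0.6013) = 27.51 ksi.
F'_nt = 1.3 F_nt − (Ω F_nt / F_nv) f_rv = 1.3·113 − (2·113/68)·27.51 = 55.48 ksi, capped at F_nt → F'_nt = 55.48 ksi.
R_n = F'_nt · A_b · n = 55.48 × 0.6013 × 5 = 166.8 kips.
Allowable strength R_n/Ω = 166.8 / 2 = 83.4 kips.

83.4 kips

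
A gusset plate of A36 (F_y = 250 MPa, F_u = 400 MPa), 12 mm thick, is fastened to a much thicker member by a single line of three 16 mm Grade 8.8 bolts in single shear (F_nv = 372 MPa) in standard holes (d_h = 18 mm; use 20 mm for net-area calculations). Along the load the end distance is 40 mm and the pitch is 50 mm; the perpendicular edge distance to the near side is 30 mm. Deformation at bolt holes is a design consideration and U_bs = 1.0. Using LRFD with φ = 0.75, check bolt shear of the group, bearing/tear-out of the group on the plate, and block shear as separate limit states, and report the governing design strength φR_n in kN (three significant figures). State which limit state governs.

Bolt shear: A_b = π·16²/4 = 201.1 mm²; R_n = 372 × 201.1 × 3 × 1 / 1000 = 224.4 kN → 0.75 × 224.4 = 168 kN.
Bearing: edge l_c = 31, r_n = 178.6 kN; interior l_c = 32, r_n = 184.3 kN; R_n = 178.6 + 2·184.3 = 547.2 kN → 410 kN.
Block shear: A_gv = 1680, A_nv = 1080, A_nt = 240 mm²; R_n = min(0.6F_uA_nv, 0.6F_yA_gv) + U_bs·F_u·A_nt = 348 kN → 261 kN.
Bolt shear governs: 168 kN.

168 kN (bolt shear governs)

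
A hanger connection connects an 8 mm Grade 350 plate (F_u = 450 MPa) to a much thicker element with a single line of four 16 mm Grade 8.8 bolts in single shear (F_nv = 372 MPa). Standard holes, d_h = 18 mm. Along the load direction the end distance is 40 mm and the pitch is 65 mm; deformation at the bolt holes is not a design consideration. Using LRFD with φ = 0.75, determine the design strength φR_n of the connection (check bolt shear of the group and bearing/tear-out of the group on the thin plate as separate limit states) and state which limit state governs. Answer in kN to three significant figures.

224 kN (bolt shear governs)

Bolt shear: A_b = π·16²/4 = 201.1 mm²; R_n = 372 × 201.1 × 4 × 1 / 1000 = 299.2 kN → 0.75 × 299.2 = 224 kN.
Bearing (1.5 l_c t F_u ≤ 3.0 d t F_u): upper limit = 3.0·16·8·450 / 1000 = 172.8 kN.
  Edge l_c = 40 − 18/2 = 31 → r_n = 167.4 kN; interior l_c = 65 − 18 = 47 → r_n = 172.8 kN.
  R_n,bearing = 1·167.4 + 3·172.8 = 685.8 kN → 0.75 × 685.8 = 514 kN.
Bolt shear governs: 224 kN.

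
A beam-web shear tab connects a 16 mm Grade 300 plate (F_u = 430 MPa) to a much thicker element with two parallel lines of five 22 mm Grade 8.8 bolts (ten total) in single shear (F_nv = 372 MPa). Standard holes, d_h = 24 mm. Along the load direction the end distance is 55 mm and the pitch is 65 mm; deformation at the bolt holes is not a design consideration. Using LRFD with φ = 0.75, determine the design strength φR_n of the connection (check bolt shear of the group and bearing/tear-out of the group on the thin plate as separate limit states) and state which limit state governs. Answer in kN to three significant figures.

1060 kN (bolt shear governs)

Bolt shear: A_b = π·22²/4 = 380.1 mm²; R_n = 372 × 380.1 × 10 × 1 / 1000 = 1414 kN → 0.75 × 1414 = 1060 kN.
Bearing (1.5 l_c t F_u ≤ 3.0 d t F_u): upper limit = 3.0·22·16·430 / 1000 = 454.1 kN.
  Edge l_c = 55 − 24/2 = 43 → r_n = 443.8 kN; interior l_c = 65 − 24 = 41 → r_n = 423.1 kN.
  R_n,bearing = 2·443.8 + 8·423.1 = 4272 kN → 0.75 × 4272 = 3200 kN.
Bolt shear governs: 1060 kN.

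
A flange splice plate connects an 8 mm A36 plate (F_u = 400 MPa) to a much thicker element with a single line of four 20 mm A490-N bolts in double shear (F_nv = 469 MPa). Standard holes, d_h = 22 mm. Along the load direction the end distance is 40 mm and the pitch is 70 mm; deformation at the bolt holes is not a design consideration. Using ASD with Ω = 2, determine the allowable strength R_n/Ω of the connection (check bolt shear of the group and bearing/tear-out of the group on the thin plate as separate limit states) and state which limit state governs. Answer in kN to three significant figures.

Bolt shear: A_b = π·20²/4 = 314.2 mm²; R_n = 469 × 314.2 × 4 × 2 / 1000 = 1179 kN → 1179 / 2 = 589 kN.
Bearing (1.5 l_c t F_u ≤ 3.0 d t F_u): upper limit = 3.0·20·8·400 / 1000 = 192 kN.
  Edge l_c = 40 − 22/2 = 29 → r_n = 139.2 kN; interior l_c = 70 − 22 = 48 → r_n = 192 kN.
  R_n,bearing = 1·139.2 + 3·192 = 715.2 kN → 715.2 / 2 = 358 kN.
Bearing governs: 358 kN.

358 kN (bearing governs)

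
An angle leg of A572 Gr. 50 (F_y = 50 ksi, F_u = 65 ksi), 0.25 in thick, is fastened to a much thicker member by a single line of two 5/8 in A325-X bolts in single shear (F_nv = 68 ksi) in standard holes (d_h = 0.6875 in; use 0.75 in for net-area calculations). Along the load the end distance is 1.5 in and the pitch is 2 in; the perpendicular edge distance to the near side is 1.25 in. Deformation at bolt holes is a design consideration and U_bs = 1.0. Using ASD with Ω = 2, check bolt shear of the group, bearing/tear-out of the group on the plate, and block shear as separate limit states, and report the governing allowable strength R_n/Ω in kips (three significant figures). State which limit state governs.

Bolt shear: A_b = π·0.625²/4 = 0.3068 in²; R_n = 68 × 0.3068 × 2 × 1 = 41.72 kips → 41.72 / 2 = 20.9 kips.
Bearing: edge l_c = 1.156, r_n = 22.55 kips; interior l_c = 1.312, r_n = 24.38 kips; R_n = 22.55 + 1·24.38 = 46.92 kips → 23.5 kips.
Block shear: A_gv = 0.875, A_nv = 0.5938, A_nt = 0.2188 in²; R_n = min(0.6F_uA_nv, 0.6F_yA_gv) + U_bs·F_u·A_nt = 37.38 kips → 18.7 kips.
Block shear governs: 18.7 kips.

18.7 kips (block shear governs)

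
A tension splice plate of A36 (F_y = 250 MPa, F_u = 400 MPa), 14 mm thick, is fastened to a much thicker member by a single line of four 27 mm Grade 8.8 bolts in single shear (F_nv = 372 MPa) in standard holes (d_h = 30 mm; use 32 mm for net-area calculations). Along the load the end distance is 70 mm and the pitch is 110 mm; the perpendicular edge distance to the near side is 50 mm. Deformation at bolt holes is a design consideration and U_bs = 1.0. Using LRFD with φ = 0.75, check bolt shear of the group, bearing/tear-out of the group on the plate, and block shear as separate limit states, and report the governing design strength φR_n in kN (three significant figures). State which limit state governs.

Bolt shear: A_b = π·27²/4 = 572.6 mm²; R_n = 372 × 572.6 × 4 × 1 / 1000 = 852 kN → 0.75 × 852 = 639 kN.
Bearing: edge l_c = 55, r_n = 362.9 kN; interior l_c = 80, r_n = 362.9 kN; R_n = 362.9 + 3·362.9 = 1452 kN → 1090 kN.
Block shear: A_gv = 5600, A_nv = 4032, A_nt = 476 mm²; R_n = min(0.6F_uA_nv, 0.6F_yA_gv) + U_bs·F_u·A_nt = 1030 kN → 773 kN.
Bolt shear governs: 639 kN.

639 kN (bolt shear governs)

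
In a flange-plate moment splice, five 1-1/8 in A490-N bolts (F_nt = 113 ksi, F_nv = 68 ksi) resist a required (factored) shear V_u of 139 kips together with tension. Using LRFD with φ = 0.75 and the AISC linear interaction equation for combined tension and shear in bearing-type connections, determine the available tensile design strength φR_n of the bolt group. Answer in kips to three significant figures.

317 kips

A_b = π·1.125²/4 = 0.994 in²; f_rv = 139 / (5 × 0.994) = 27.97 ksi.
F'_nt = 1.3 F_nt − (F_nt / φF_nv) f_rv = 1.3·113 − (113/(0.75·68))·27.97 = 84.93 ksi, capped at F_nt → F'_nt = 84.93 ksi.
R_n = F'_nt · A_b · n = 84.93 × 0.994 × 5 = 422.1 kips.
Design strength φR_n = 0.75 × 422.1 = 317 kips.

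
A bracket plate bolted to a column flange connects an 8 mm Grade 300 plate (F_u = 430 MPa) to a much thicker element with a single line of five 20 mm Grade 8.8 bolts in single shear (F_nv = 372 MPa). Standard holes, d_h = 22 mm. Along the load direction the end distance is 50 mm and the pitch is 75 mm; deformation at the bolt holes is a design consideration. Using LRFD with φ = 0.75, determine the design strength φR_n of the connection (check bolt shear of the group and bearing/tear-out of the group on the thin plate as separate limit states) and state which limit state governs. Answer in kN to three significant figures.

Bolt shear: A_b = π·20²/4 = 314.2 mm²; R_n = 372 × 314.2 × 5 × 1 / 1000 = 584.3 kN → 0.75 × 584.3 = 438 kN.
Bearing (1.2 l_c t F_u ≤ 2.4 d t F_u): upper limit = 2.4·20·8·430 / 1000 = 165.1 kN.
  Edge l_c = 50 − 22/2 = 39 → r_n = 161 kN; interior l_c = 75 − 22 = 53 → r_n = 165.1 kN.
  R_n,bearing = 1·161 + 4·165.1 = 821.5 kN → 0.75 × 821.5 = 616 kN.
Bolt shear governs: 438 kN.

438 kN (bolt shear governs)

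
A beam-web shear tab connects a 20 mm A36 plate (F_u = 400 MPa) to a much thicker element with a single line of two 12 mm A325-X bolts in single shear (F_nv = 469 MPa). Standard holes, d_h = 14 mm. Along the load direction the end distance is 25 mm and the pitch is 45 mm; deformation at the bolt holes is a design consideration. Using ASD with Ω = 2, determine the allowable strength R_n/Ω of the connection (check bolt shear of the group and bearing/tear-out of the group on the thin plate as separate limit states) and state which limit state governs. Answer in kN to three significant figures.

53 kN (bolt shear governs)

Bolt shear: A_b = π·12²/4 = 113.1 mm²; R_n = 469 × 113.1 × 2 × 1 / 1000 = 106.1 kN → 106.1 / 2 = 53 kN.
Bearing (1.2 l_c t F_u ≤ 2.4 d t F_u): upper limit = 2.4·12·20·400 / 1000 = 230.4 kN.
  Edge l_c = 25 − 14/2 = 18 → r_n = 172.8 kN; interior l_c = 45 − 14 = 31 → r_n = 230.4 kN.
  R_n,bearing = 1·172.8 + 1·230.4 = 403.2 kN → 403.2 / 2 = 202 kN.
Bolt shear governs: 53 kN.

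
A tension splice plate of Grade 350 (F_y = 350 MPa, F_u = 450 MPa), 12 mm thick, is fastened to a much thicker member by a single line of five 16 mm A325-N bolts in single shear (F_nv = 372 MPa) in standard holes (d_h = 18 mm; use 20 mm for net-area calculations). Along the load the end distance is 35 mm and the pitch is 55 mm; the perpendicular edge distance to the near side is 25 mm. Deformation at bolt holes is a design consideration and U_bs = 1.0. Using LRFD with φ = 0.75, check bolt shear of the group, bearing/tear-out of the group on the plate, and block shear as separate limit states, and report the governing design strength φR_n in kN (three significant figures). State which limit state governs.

280 kN (bolt shear governs)

Bolt shear: A_b = π·16²/4 = 201.1 mm²; R_n = 372 × 201.1 × 5 × 1 / 1000 = 374 kN → 0.75 × 374 = 280 kN.
Bearing: edge l_c = 26, r_n = 168.5 kN; interior l_c = 37, r_n = 207.4 kN; R_n = 168.5 + 4·207.4 = 997.9 kN → 748 kN.
Block shear: A_gv = 3060, A_nv = 1980, A_nt = 180 mm²; R_n = min(0.6F_uA_nv, 0.6F_yA_gv) + U_bs·F_u·A_nt = 615.6 kN → 462 kN.
Bolt shear governs: 280 kN.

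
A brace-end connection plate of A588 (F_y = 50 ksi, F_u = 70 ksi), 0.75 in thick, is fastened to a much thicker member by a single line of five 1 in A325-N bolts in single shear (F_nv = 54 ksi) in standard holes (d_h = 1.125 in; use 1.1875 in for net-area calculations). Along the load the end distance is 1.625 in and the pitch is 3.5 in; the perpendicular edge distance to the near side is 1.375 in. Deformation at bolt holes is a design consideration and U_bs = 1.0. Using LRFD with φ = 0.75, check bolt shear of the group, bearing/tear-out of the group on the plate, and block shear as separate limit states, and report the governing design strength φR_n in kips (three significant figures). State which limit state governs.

159 kips (bolt shear governs)

Bolt shear: A_b = π·1²/4 = 0.7854 in²; R_n = 54 × 0.7854 × 5 × 1 = 212.1 kips → 0.75 × 212.1 = 159 kips.
Bearing: edge l_c = 1.062, r_n = 66.94 kips; interior l_c = 2.375, r_n = 126 kips; R_n = 66.94 + 4·126 = 570.9 kips → 428 kips.
Block shear: A_gv = 11.72, A_nv = 7.711, A_nt = 0.5859 in²; R_n = min(0.6F_uA_nv, 0.6F_yA_gv) + U_bs·F_u·A_nt = 364.9 kips → 274 kips.
Bolt shear governs: 159 kips.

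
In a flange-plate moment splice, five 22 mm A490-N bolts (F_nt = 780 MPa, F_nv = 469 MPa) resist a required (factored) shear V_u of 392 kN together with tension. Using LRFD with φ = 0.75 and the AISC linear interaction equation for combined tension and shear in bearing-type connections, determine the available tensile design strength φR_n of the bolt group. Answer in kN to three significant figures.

A_b = π·22²/4 = 380.1 mm²; f_rv = 392 × 1000 / (5 × 380.1) = 206.2 MPa.
F'_nt = 1.3 F_nt − (F_nt / φF_nv) f_rv = 1.3·780 − (780/(0.75·469))·206.2 = 556.7 MPa, capped at F_nt → F'_nt = 556.7 MPa.
R_n = F'_nt · A_b · n = 556.7 × 380.1 × 5 / 1000 = 1058 kN.
Design strength φR_n = 0.75 × 1058 = 794 kN.

794 kN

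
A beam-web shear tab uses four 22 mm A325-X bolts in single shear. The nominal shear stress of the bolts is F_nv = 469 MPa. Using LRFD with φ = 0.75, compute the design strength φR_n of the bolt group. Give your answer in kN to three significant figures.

535 kN

A_b = π × 22² / 4 = 380.1 mm².
R_n = F_nv · A_b · n · n_s = 469 × 380.1 × 4 × 1 / 1000 = 713.1 kN.
Design strength φR_n = 0.75 × 713.1 = 535 kN.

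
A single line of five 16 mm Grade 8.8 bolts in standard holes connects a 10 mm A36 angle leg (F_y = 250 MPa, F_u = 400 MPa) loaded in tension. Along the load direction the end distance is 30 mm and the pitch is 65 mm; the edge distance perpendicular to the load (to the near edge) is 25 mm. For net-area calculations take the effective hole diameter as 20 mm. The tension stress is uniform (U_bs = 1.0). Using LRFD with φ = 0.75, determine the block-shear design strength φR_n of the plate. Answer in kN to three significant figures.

371 kN

Shear plane L_v = 30 + 4·65 = 290 mm; A_gv = 290 × 10 = 2900 mm².
A_nv = (290 − 4.5·20) × 10 = 2000 mm².
A_nt = (25 − 0.5·20) × 10 = 150 mm².
0.6 F_u A_nv = 480 kN; 0.6 F_y A_gv = 435 kN → shear yielding governs the shear term.
R_n = 435 + 1.0 × 400 × 150 / 1000 = 495 kN.
Design strength φR_n = 0.75 × 495 = 371 kN.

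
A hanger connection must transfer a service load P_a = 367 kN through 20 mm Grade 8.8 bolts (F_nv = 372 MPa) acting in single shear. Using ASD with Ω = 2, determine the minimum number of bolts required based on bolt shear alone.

7 bolts

A_b = π·20²/4 = 314.2 mm².
Per-bolt allowable strength R_n/Ω = 372 × 314.2 × 1 / 1000 / 2 = 58.43 kN.
n ≥ 367 / 58.43 = 6.281 → use 7 bolts.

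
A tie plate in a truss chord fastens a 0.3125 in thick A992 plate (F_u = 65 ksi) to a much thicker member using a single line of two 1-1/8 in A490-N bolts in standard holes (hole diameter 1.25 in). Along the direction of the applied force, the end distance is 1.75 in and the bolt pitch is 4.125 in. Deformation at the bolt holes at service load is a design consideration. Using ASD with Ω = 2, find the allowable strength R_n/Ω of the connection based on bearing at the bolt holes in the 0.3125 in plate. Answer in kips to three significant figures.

41.1 kips

Per bolt r_n = 1.2 l_c t F_u ≤ 2.4 d t F_u; upper limit = 2.4 × 1.125 × 0.3125 × 65 = 54.84 kips.
Edge bolt: l_c = 1.75 − 1.25/2 = 1.125 in → 1.2 × 1.125 × 0.3125 × 65 = 27.42 → r_n = 27.42 kips.
Interior bolts: l_c = 4.125 − 1.25 = 2.875 in → 1.2 × 2.875 × 0.3125 × 65 = 70.08 → r_n = 54.84 kips.
R_n = 1 × 27.42 + 1 × 54.84 = 82.27 kips.
Allowable strength R_n/Ω = 82.27 / 2 = 41.1 kips.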